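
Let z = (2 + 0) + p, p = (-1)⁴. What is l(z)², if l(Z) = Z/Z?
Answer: 1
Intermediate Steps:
p = 1
z = 3 (z = (2 + 0) + 1 = 2 + 1 = 3)
l(Z) = 1
l(z)² = 1² = 1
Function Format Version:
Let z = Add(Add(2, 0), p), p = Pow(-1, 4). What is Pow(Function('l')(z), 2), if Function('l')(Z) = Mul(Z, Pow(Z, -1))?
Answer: 1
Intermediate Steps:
p = 1
z = 3 (z = Add(Add(2, 0), 1) = Add(2, 1) = 3)
Function('l')(Z) = 1
Pow(Function('l')(z), 2) = Pow(1, 2) = 1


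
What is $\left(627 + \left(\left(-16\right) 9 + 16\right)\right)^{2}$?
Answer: $249001$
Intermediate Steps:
$\left(627 + \left(\left(-16\right) 9 + 16\right)\right)^{2} = \left(627 + \left(-144 + 16\right)\right)^{2} = \left(627 - 128\right)^{2} = 499^{2} = 249001$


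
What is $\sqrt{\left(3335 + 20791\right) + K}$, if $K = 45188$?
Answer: $\sqrt{69314} \approx 263.28$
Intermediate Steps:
$\sqrt{\left(3335 + 20791\right) + K} = \sqrt{\left(3335 + 20791\right) + 45188} = \sqrt{24126 + 45188} = \sqrt{69314}$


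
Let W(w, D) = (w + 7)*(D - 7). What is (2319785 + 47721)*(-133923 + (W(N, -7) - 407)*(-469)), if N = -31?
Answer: -238227923744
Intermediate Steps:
W(w, D) = (-7 + D)*(7 + w) (W(w, D) = (7 + w)*(-7 + D) = (-7 + D)*(7 + w))
(2319785 + 47721)*(-133923 + (W(N, -7) - 407)*(-469)) = (2319785 + 47721)*(-133923 + ((-49 - 7*(-31) + 7*(-7) - 7*(-31)) - 407)*(-469)) = 2367506*(-133923 + ((-49 + 217 - 49 + 217) - 407)*(-469)) = 2367506*(-133923 + (336 - 407)*(-469)) = 2367506*(-133923 - 71*(-469)) = 2367506*(-133923 + 33299) = 2367506*(-100624) = -238227923744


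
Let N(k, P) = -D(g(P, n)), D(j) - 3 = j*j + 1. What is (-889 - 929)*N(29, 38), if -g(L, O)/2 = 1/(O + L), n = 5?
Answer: 13453200/1849 ≈ 7275.9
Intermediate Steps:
g(L, O) = -2/(L + O) (g(L, O) = -2/(O + L) = -2/(L + O))
D(j) = 4 + j² (D(j) = 3 + (j*j + 1) = 3 + (j² + 1) = 3 + (1 + j²) = 4 + j²)
N(k, P) = -4 - 4/(5 + P)² (N(k, P) = -(4 + (-2/(P + 5))²) = -(4 + (-2/(5 + P))²) = -(4 + 4/(5 + P)²) = -4 - 4/(5 + P)²)
(-889 - 929)*N(29, 38) = (-889 - 929)*(-4 - 4/(5 + 38)²) = -1818*(-4 - 4/43²) = -1818*(-4 - 4*1/1849) = -1818*(-4 - 4/1849) = -1818*(-7400/1849) = 13453200/1849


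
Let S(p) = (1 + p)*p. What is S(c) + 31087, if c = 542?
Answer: 325393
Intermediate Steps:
S(p) = p*(1 + p)
S(c) + 31087 = 542*(1 + 542) + 31087 = 542*543 + 31087 = 294306 + 31087 = 325393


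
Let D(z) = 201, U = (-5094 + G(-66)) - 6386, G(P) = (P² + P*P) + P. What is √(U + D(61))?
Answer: I*√2633 ≈ 51.313*I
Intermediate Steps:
G(P) = P + 2*P² (G(P) = (P² + P²) + P = 2*P² + P = P + 2*P²)
U = -2834 (U = (-5094 - 66*(1 + 2*(-66))) - 6386 = (-5094 - 66*(1 - 132)) - 6386 = (-5094 - 66*(-131)) - 6386 = (-5094 + 8646) - 6386 = 3552 - 6386 = -2834)
√(U + D(61)) = √(-2834 + 201) = √(-2633) = I*√2633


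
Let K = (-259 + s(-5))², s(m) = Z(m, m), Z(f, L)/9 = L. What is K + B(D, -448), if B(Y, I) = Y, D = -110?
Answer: 92306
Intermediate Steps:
Z(f, L) = 9*L
s(m) = 9*m
K = 92416 (K = (-259 + 9*(-5))² = (-259 - 45)² = (-304)² = 92416)
K + B(D, -448) = 92416 - 110 = 92306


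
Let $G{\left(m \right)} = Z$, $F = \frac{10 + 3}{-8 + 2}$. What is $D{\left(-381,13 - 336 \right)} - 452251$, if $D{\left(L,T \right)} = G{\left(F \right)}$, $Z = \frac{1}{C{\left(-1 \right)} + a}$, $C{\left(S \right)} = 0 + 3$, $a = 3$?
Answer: $- \frac{2713505}{6} \approx -4.5225 \cdot 10^{5}$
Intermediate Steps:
$F = - \frac{13}{6}$ ($F = \frac{13}{-6} = 13 \left(- \frac{1}{6}\right) = - \frac{13}{6} \approx -2.1667$)
$C{\left(S \right)} = 3$
$Z = \frac{1}{6}$ ($Z = \frac{1}{3 + 3} = \frac{1}{6} \approx 0.16667$)
$G{\left(m \right)} = \frac{1}{6}$
$D{\left(L,T \right)} = \frac{1}{6}$
$D{\left(-381,13 - 336 \right)} - 452251 = \frac{1}{6} - 452251 = - \frac{2713505}{6}$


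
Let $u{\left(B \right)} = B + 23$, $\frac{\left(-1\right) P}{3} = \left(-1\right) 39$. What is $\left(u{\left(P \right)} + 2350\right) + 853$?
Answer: $3343$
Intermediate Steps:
$P = 117$ ($P = - 3 \left(\left(-1\right) 39\right) = \left(-3\right) \left(-39\right) = 117$)
$u{\left(B \right)} = 23 + B$
$\left(u{\left(P \right)} + 2350\right) + 853 = \left(\left(23 + 117\right) + 2350\right) + 853 = \left(140 + 2350\right) + 853 = 2490 + 853 = 3343$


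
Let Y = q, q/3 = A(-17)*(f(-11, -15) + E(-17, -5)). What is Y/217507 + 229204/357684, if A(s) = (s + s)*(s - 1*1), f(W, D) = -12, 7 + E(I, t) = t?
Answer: 8523121663/19449693447 ≈ 0.43821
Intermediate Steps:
E(I, t) = -7 + t
A(s) = 2*s*(-1 + s) (A(s) = (2*s)*(s - 1) = (2*s)*(-1 + s) = 2*s*(-1 + s))
q = -44064 (q = 3*((2*(-17)*(-1 - 17))*(-12 + (-7 - 5))) = 3*((2*(-17)*(-18))*(-12 - 12)) = 3*(612*(-24)) = 3*(-14688) = -44064)
Y = -44064
Y/217507 + 229204/357684 = -44064/217507 + 229204/357684 = -44064*1/217507 + 229204*(1/357684) = -44064/217507 + 57301/89421 = 8523121663/19449693447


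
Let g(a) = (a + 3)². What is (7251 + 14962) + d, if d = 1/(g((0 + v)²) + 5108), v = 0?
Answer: 113663922/5117 ≈ 22213.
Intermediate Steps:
g(a) = (3 + a)²
d = 1/5117 (d = 1/((3 + (0 + 0)²)² + 5108) = 1/((3 + 0²)² + 5108) = 1/((3 + 0)² + 5108) = 1/(3² + 5108) = 1/(9 + 5108) = 1/5117 ≈ 0.00019543)
(7251 + 14962) + d = (7251 + 14962) + 1/5117 = 22213 + 1/5117 = 113663922/5117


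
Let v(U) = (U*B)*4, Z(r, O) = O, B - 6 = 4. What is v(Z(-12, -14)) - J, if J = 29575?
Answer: -30135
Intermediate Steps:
B = 10 (B = 6 + 4 = 10)
v(U) = 40*U (v(U) = (U*10)*4 = (10*U)*4 = 40*U)
v(Z(-12, -14)) - J = 40*(-14) - 1*29575 = -560 - 29575 = -30135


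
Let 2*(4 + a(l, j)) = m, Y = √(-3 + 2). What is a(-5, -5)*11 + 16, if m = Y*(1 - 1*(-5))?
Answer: -28 + 33*I ≈ -28.0 + 33.0*I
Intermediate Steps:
Y = I (Y = √(-1) = I ≈ 1.0*I)
m = 6*I (m = I*(1 - 1*(-5)) = I*(1 + 5) = I*6 = 6*I ≈ 6.0*I)
a(l, j) = -4 + 3*I (a(l, j) = -4 + (6*I)/2 = -4 + 3*I)
a(-5, -5)*11 + 16 = (-4 + 3*I)*11 + 16 = (-44 + 33*I) + 16 = -28 + 33*I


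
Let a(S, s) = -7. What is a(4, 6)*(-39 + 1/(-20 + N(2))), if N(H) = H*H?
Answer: 4375/16 ≈ 273.44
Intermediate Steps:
N(H) = H**2
a(4, 6)*(-39 + 1/(-20 + N(2))) = -7*(-39 + 1/(-20 + 2**2)) = -7*(-39 + 1/(-20 + 4)) = -7*(-39 + 1/(-16)) = -7*(-39 - 1/16) = -7*(-625/16) = 4375/16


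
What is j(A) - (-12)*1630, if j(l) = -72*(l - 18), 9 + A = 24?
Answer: 19776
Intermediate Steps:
A = 15 (A = -9 + 24 = 15)
j(l) = 1296 - 72*l (j(l) = -72*(-18 + l) = 1296 - 72*l)
j(A) - (-12)*1630 = (1296 - 72*15) - (-12)*1630 = (1296 - 1080) - 1*(-19560) = 216 + 19560 = 19776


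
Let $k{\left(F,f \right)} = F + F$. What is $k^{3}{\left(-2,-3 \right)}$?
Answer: $-64$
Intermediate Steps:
$k{\left(F,f \right)} = 2 F$
$k^{3}{\left(-2,-3 \right)} = \left(2 \left(-2\right)\right)^{3} = \left(-4\right)^{3} = -64$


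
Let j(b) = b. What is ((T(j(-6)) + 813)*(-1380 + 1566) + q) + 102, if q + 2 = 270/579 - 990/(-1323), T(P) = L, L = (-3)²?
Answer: 4340570492/28371 ≈ 1.5299e+5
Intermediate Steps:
L = 9
T(P) = 9
q = -22282/28371 (q = -2 + (270/579 - 990/(-1323)) = -2 + (270*(1/579) - 990*(-1/1323)) = -2 + (90/193 + 110/147) = -2 + 34460/28371 = -22282/28371 ≈ -0.78538)
((T(j(-6)) + 813)*(-1380 + 1566) + q) + 102 = ((9 + 813)*(-1380 + 1566) - 22282/28371) + 102 = (822*186 - 22282/28371) + 102 = (152892 - 22282/28371) + 102 = 4337676650/28371 + 102 = 4340570492/28371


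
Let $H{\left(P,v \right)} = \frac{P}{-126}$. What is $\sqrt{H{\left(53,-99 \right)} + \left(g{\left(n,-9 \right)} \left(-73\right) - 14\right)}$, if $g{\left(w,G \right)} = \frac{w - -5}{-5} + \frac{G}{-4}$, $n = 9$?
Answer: $\frac{\sqrt{1134665}}{210} \approx 5.0724$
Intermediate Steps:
$g{\left(w,G \right)} = -1 - \frac{G}{4} - \frac{w}{5}$ ($g{\left(w,G \right)} = \left(w + 5\right) \left(- \frac{1}{5}\right) + G \left(- \frac{1}{4}\right) = \left(5 + w\right) \left(- \frac{1}{5}\right) - \frac{G}{4} = \left(-1 - \frac{w}{5}\right) - \frac{G}{4} = -1 - \frac{G}{4} - \frac{w}{5}$)
$H{\left(P,v \right)} = - \frac{P}{126}$ ($H{\left(P,v \right)} = P \left(- \frac{1}{126}\right) = - \frac{P}{126}$)
$\sqrt{H{\left(53,-99 \right)} + \left(g{\left(n,-9 \right)} \left(-73\right) - 14\right)} = \sqrt{\left(- \frac{1}{126}\right) 53 - \left(14 - \left(-1 - - \frac{9}{4} - \frac{9}{5}\right) \left(-73\right)\right)} = \sqrt{- \frac{53}{126} - \left(14 - \left(-1 + \frac{9}{4} - \frac{9}{5}\right) \left(-73\right)\right)} = \sqrt{- \frac{53}{126} - - \frac{523}{20}} = \sqrt{- \frac{53}{126} + \left(\frac{803}{20} - 14\right)} = \sqrt{- \frac{53}{126} + \frac{523}{20}} = \sqrt{\frac{32419}{1260}} = \frac{\sqrt{1134665}}{210}$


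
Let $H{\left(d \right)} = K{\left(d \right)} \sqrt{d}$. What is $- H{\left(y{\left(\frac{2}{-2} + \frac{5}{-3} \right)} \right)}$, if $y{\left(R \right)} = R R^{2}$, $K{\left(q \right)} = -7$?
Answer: $\frac{112 i \sqrt{6}}{9} \approx 30.483 i$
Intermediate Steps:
$y{\left(R \right)} = R^{3}$
$H{\left(d \right)} = - 7 \sqrt{d}$
$- H{\left(y{\left(\frac{2}{-2} + \frac{5}{-3} \right)} \right)} = - \left(-7\right) \sqrt{\left(\frac{2}{-2} + \frac{5}{-3}\right)^{3}} = - \left(-7\right) \sqrt{\left(2 \left(- \frac{1}{2}\right) + 5 \left(- \frac{1}{3}\right)\right)^{3}} = - \left(-7\right) \sqrt{\left(-1 - \frac{5}{3}\right)^{3}} = - \left(-7\right) \sqrt{\left(- \frac{8}{3}\right)^{3}} = - \left(-7\right) \sqrt{- \frac{512}{27}} = - \left(-7\right) \frac{16 i \sqrt{6}}{9} = - \frac{\left(-112\right) i \sqrt{6}}{9} = \frac{112 i \sqrt{6}}{9}$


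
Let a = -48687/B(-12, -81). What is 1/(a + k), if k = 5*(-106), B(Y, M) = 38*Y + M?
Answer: -179/78641 ≈ -0.0022762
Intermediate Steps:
B(Y, M) = M + 38*Y
a = 16229/179 (a = -48687/(-81 + 38*(-12)) = -48687/(-81 - 456) = -48687/(-537) = -48687*(-1/537) = 16229/179 ≈ 90.665)
k = -530
1/(a + k) = 1/(16229/179 - 530) = 1/(-78641/179) = -179/78641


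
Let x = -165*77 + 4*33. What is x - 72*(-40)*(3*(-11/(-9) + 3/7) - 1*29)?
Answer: -572811/7 ≈ -81830.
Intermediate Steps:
x = -12573 (x = -12705 + 132 = -12573)
x - 72*(-40)*(3*(-11/(-9) + 3/7) - 1*29) = -12573 - 72*(-40)*(3*(-11/(-9) + 3/7) - 1*29) = -12573 - (-2880)*(3*(-11*(-⅑) + 3*(⅐)) - 29) = -12573 - (-2880)*(3*(11/9 + 3/7) - 29) = -12573 - (-2880)*(3*(104/63) - 29) = -12573 - (-2880)*(104/21 - 29) = -12573 - (-2880)*(-505)/21 = -12573 - 1*484800/7 = -12573 - 484800/7 = -572811/7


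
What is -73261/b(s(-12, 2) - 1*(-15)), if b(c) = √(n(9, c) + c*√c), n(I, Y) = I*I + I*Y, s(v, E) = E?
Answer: -73261/√(234 + 17*√17) ≈ -4201.2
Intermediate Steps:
n(I, Y) = I² + I*Y
b(c) = √(81 + c^(3/2) + 9*c) (b(c) = √(9*(9 + c) + c*√c) = √((81 + 9*c) + c^(3/2)) = √(81 + c^(3/2) + 9*c))
-73261/b(s(-12, 2) - 1*(-15)) = -73261/√(81 + (2 - 1*(-15))^(3/2) + 9*(2 - 1*(-15))) = -73261/√(81 + (2 + 15)^(3/2) + 9*(2 + 15)) = -73261/√(81 + 17^(3/2) + 9*17) = -73261/√(81 + 17*√17 + 153) = -73261/√(234 + 17*√17)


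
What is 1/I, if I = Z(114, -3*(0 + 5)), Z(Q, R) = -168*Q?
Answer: -1/19152 ≈ -5.2214e-5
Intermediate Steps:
I = -19152 (I = -168*114 = -19152)
1/I = 1/(-19152) = -1/19152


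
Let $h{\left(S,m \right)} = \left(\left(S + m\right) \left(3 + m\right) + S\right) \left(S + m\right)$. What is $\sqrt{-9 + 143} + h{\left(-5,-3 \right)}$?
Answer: $40 + \sqrt{134} \approx 51.576$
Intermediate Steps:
$h{\left(S,m \right)} = \left(S + m\right) \left(S + \left(3 + m\right) \left(S + m\right)\right)$ ($h{\left(S,m \right)} = \left(\left(3 + m\right) \left(S + m\right) + S\right) \left(S + m\right) = \left(S + \left(3 + m\right) \left(S + m\right)\right) \left(S + m\right) = \left(S + m\right) \left(S + \left(3 + m\right) \left(S + m\right)\right)$)
$\sqrt{-9 + 143} + h{\left(-5,-3 \right)} = \sqrt{-9 + 143} + \left(\left(-3\right)^{3} + 3 \left(-3\right)^{2} + 4 \left(-5\right)^{2} - 3 \left(-5\right)^{2} + 2 \left(-5\right) \left(-3\right)^{2} + 7 \left(-5\right) \left(-3\right)\right) = \sqrt{134} + \left(-27 + 3 \cdot 9 + 4 \cdot 25 - 75 + 2 \left(-5\right) 9 + 105\right) = \sqrt{134} + \left(-27 + 27 + 100 - 75 - 90 + 105\right) = \sqrt{134} + 40 = 40 + \sqrt{134}$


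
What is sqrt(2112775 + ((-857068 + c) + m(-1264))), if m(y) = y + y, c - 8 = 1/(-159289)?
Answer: sqrt(31797095605946138)/159289 ≈ 1119.5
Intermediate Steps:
c = 1274311/159289 (c = 8 + 1/(-159289) = 8 - 1/159289 = 1274311/159289 ≈ 8.0000)
m(y) = 2*y
sqrt(2112775 + ((-857068 + c) + m(-1264))) = sqrt(2112775 + ((-857068 + 1274311/159289) + 2*(-1264))) = sqrt(2112775 + (-136520230341/159289 - 2528)) = sqrt(2112775 - 136922912933/159289) = sqrt(199618904042/159289) = sqrt(31797095605946138)/159289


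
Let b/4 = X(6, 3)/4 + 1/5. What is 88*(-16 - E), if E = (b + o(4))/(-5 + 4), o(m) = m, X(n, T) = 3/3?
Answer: -4488/5 ≈ -897.60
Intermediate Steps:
X(n, T) = 1 (X(n, T) = 3*(1/3) = 1)
b = 9/5 (b = 4*(1/4 + 1/5) = 4*(9/20) = 9/5 ≈ 1.8000)
E = -29/5 (E = (9/5 + 4)/(-5 + 4) = (29/5)/(-1) = (29/5)*(-1) = -29/5 ≈ -5.8000)
88*(-16 - E) = 88*(-16 - 1*(-29/5)) = 88*(-16 + 29/5) = 88*(-51/5) = -4488/5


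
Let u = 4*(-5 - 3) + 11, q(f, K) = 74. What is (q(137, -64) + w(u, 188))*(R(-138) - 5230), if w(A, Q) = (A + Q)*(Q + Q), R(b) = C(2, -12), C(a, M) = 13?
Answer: -327971922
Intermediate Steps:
u = -21 (u = 4*(-8) + 11 = -32 + 11 = -21)
R(b) = 13
w(A, Q) = 2*Q*(A + Q) (w(A, Q) = (A + Q)*(2*Q) = 2*Q*(A + Q))
(q(137, -64) + w(u, 188))*(R(-138) - 5230) = (74 + 2*188*(-21 + 188))*(13 - 5230) = (74 + 2*188*167)*(-5217) = (74 + 62792)*(-5217) = 62866*(-5217) = -327971922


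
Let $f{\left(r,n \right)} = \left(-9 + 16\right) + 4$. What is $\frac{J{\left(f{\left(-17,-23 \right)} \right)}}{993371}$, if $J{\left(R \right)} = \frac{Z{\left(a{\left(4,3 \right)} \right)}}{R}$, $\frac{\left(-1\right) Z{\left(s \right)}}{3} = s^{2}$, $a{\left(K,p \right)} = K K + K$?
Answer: $- \frac{1200}{10927081} \approx -0.00010982$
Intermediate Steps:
$a{\left(K,p \right)} = K + K^{2}$ ($a{\left(K,p \right)} = K^{2} + K = K + K^{2}$)
$Z{\left(s \right)} = - 3 s^{2}$
$f{\left(r,n \right)} = 11$ ($f{\left(r,n \right)} = 7 + 4 = 11$)
$J{\left(R \right)} = - \frac{1200}{R}$ ($J{\left(R \right)} = \frac{\left(-3\right) \left(4 \left(1 + 4\right)\right)^{2}}{R} = \frac{\left(-3\right) \left(4 \cdot 5\right)^{2}}{R} = \frac{\left(-3\right) 20^{2}}{R} = \frac{\left(-3\right) 400}{R} = - \frac{1200}{R}$)
$\frac{J{\left(f{\left(-17,-23 \right)} \right)}}{993371} = \frac{\left(-1200\right) \frac{1}{11}}{993371} = \left(-1200\right) \frac{1}{11} \cdot \frac{1}{993371} = \left(- \frac{1200}{11}\right) \frac{1}{993371} = - \frac{1200}{10927081}$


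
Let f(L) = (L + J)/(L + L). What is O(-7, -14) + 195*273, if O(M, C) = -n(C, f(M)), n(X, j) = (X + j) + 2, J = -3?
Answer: 372724/7 ≈ 53246.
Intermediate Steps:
f(L) = (-3 + L)/(2*L) (f(L) = (L - 3)/(L + L) = (-3 + L)/((2*L)) = (-3 + L)*(1/(2*L)) = (-3 + L)/(2*L))
n(X, j) = 2 + X + j
O(M, C) = -2 - C - (-3 + M)/(2*M) (O(M, C) = -(2 + C + (-3 + M)/(2*M)) = -2 - C - (-3 + M)/(2*M))
O(-7, -14) + 195*273 = (-5/2 - 1*(-14) + (3/2)/(-7)) + 195*273 = (-5/2 + 14 + (3/2)*(-⅐)) + 53235 = (-5/2 + 14 - 3/14) + 53235 = 79/7 + 53235 = 372724/7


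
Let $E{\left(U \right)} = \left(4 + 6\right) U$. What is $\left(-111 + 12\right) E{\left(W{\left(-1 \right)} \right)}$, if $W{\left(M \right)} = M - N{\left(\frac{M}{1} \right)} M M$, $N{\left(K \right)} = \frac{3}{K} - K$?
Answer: $-990$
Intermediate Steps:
$N{\left(K \right)} = - K + \frac{3}{K}$
$W{\left(M \right)} = M - M^{2} \left(- M + \frac{3}{M}\right)$ ($W{\left(M \right)} = M - \left(- \frac{M}{1} + \frac{3}{M 1^{-1}}\right) M M = M - \left(- M 1 + \frac{3}{M 1}\right) M M = M - \left(- M + \frac{3}{M}\right) M M = M - M \left(- M + \frac{3}{M}\right) M = M - M^{2} \left(- M + \frac{3}{M}\right)$)
$E{\left(U \right)} = 10 U$
$\left(-111 + 12\right) E{\left(W{\left(-1 \right)} \right)} = \left(-111 + 12\right) 10 \left(- (-2 + \left(-1\right)^{2})\right) = - 99 \cdot 10 \left(- (-2 + 1)\right) = - 99 \cdot 10 \left(\left(-1\right) \left(-1\right)\right) = - 99 \cdot 10 \cdot 1 = \left(-99\right) 10 = -990$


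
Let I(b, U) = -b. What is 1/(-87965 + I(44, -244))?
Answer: -1/88009 ≈ -1.1362e-5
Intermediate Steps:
1/(-87965 + I(44, -244)) = 1/(-87965 - 1*44) = 1/(-87965 - 44) = 1/(-88009) = -1/88009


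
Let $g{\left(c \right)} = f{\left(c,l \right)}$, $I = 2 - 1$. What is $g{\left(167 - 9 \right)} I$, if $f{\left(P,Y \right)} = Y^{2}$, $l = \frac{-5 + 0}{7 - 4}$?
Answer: $\frac{25}{9} \approx 2.7778$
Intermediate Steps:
$l = - \frac{5}{3} \approx -1.6667$
$I = 1$ ($I = 2 - 1 = 1$)
$g{\left(c \right)} = \frac{25}{9}$ ($g{\left(c \right)} = \left(- \frac{5}{3}\right)^{2} = \frac{25}{9}$)
$g{\left(167 - 9 \right)} I = \frac{25}{9} \cdot 1 = \frac{25}{9}$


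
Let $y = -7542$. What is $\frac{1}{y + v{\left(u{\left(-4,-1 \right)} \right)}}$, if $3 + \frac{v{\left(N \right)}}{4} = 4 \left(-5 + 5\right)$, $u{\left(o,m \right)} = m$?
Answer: $- \frac{1}{7554} \approx -0.00013238$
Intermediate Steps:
$v{\left(N \right)} = -12$ ($v{\left(N \right)} = -12 + 4 \cdot 4 \left(-5 + 5\right) = -12 + 4 \cdot 4 \cdot 0 = -12 + 4 \cdot 0 = -12 + 0 = -12$)
$\frac{1}{y + v{\left(u{\left(-4,-1 \right)} \right)}} = \frac{1}{-7542 - 12} = \frac{1}{-7554} = - \frac{1}{7554}$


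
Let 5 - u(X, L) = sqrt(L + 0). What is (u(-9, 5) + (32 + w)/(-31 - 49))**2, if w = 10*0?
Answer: 654/25 - 46*sqrt(5)/5 ≈ 5.5882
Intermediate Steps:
w = 0
u(X, L) = 5 - sqrt(L) (u(X, L) = 5 - sqrt(L + 0) = 5 - sqrt(L))
(u(-9, 5) + (32 + w)/(-31 - 49))**2 = ((5 - sqrt(5)) + (32 + 0)/(-31 - 49))**2 = ((5 - sqrt(5)) + 32/(-80))**2 = ((5 - sqrt(5)) + 32*(-1/80))**2 = ((5 - sqrt(5)) - 2/5)**2 = (23/5 - sqrt(5))**2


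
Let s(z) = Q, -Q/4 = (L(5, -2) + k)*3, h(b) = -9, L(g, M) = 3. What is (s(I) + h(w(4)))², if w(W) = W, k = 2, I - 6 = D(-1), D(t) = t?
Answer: 4761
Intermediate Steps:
I = 5 (I = 6 - 1 = 5)
Q = -60 (Q = -4*(3 + 2)*3 = -20*3 = -4*15 = -60)
s(z) = -60
(s(I) + h(w(4)))² = (-60 - 9)² = (-69)² = 4761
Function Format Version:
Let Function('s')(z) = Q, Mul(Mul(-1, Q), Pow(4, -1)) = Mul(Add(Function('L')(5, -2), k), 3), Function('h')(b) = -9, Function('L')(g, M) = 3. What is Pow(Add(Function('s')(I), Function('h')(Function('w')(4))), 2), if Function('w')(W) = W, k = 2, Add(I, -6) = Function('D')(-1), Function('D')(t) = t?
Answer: 4761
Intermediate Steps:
I = 5 (I = Add(6, -1) = 5)
Q = -60 (Q = Mul(-4, Mul(Add(3, 2), 3)) = Mul(-4, Mul(5, 3)) = Mul(-4, 15) = -60)
Function('s')(z) = -60
Pow(Add(Function('s')(I), Function('h')(Function('w')(4))), 2) = Pow(Add(-60, -9), 2) = Pow(-69, 2) = 4761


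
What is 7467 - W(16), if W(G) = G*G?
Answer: 7211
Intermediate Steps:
W(G) = G**2
7467 - W(16) = 7467 - 1*16**2 = 7467 - 1*256 = 7467 - 256 = 7211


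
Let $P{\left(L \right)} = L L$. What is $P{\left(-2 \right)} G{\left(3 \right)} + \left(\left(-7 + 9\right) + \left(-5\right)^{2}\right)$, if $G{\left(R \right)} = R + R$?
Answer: $51$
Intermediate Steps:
$G{\left(R \right)} = 2 R$
$P{\left(L \right)} = L^{2}$
$P{\left(-2 \right)} G{\left(3 \right)} + \left(\left(-7 + 9\right) + \left(-5\right)^{2}\right) = \left(-2\right)^{2} \cdot 2 \cdot 3 + \left(\left(-7 + 9\right) + \left(-5\right)^{2}\right) = 4 \cdot 6 + \left(2 + 25\right) = 24 + 27 = 51$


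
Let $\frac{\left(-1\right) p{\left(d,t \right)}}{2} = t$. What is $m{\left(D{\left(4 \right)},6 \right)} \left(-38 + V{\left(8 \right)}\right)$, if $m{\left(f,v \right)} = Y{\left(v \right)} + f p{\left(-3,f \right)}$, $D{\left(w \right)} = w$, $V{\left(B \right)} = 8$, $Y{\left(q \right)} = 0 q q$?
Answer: $960$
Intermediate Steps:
$Y{\left(q \right)} = 0$ ($Y{\left(q \right)} = 0 q = 0$)
$p{\left(d,t \right)} = - 2 t$
$m{\left(f,v \right)} = - 2 f^{2}$ ($m{\left(f,v \right)} = 0 + f \left(- 2 f\right) = 0 - 2 f^{2} = - 2 f^{2}$)
$m{\left(D{\left(4 \right)},6 \right)} \left(-38 + V{\left(8 \right)}\right) = - 2 \cdot 4^{2} \left(-38 + 8\right) = \left(-2\right) 16 \left(-30\right) = \left(-32\right) \left(-30\right) = 960$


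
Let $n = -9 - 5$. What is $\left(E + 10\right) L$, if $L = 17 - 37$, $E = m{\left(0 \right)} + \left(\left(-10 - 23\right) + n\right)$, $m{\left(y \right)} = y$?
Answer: $740$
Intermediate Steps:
$n = -14$ ($n = -9 - 5 = -14$)
$E = -47$ ($E = 0 - 47 = -47$)
$L = -20$ ($L = 17 - 37 = -20$)
$\left(E + 10\right) L = \left(-47 + 10\right) \left(-20\right) = \left(-37\right) \left(-20\right) = 740$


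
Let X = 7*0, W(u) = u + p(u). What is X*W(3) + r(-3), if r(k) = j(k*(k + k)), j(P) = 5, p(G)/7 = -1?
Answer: 5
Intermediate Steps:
p(G) = -7 (p(G) = 7*(-1) = -7)
W(u) = -7 + u (W(u) = u - 7 = -7 + u)
r(k) = 5
X = 0
X*W(3) + r(-3) = 0*(-7 + 3) + 5 = 0*(-4) + 5 = 0 + 5 = 5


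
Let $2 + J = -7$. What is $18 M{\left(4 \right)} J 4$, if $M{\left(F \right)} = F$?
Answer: $-2592$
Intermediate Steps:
$J = -9$ ($J = -2 - 7 = -9$)
$18 M{\left(4 \right)} J 4 = 18 \cdot 4 \left(-9\right) 4 = 72 \left(-9\right) 4 = \left(-648\right) 4 = -2592$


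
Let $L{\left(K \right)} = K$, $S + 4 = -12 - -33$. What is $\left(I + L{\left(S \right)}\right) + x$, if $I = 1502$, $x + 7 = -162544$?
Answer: $-161032$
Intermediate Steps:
$x = -162551$ ($x = -7 - 162544 = -162551$)
$S = 17$ ($S = -4 - -21 = -4 + \left(-12 + 33\right) = -4 + 21 = 17$)
$\left(I + L{\left(S \right)}\right) + x = \left(1502 + 17\right) - 162551 = 1519 - 162551 = -161032$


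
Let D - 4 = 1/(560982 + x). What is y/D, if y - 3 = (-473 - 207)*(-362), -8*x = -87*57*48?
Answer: 145417345968/2362945 ≈ 61541.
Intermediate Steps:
x = 29754 (x = -(-87*57)*48/8 = -(-4959)*48/8 = -1/8*(-238032) = 29754)
y = 246163 (y = 3 + (-473 - 207)*(-362) = 3 - 680*(-362) = 3 + 246160 = 246163)
D = 2362945/590736 (D = 4 + 1/(560982 + 29754) = 4 + 1/590736 = 2362945/590736 ≈ 4.0000)
y/D = 246163/(2362945/590736) = 246163*(590736/2362945) = 145417345968/2362945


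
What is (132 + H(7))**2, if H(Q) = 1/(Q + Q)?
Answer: 3418801/196 ≈ 17443.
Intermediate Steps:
H(Q) = 1/(2*Q)
(132 + H(7))**2 = (132 + (1/2)/7)**2 = (132 + (1/2)*(1/7))**2 = (132 + 1/14)**2 = (1849/14)**2 = 3418801/196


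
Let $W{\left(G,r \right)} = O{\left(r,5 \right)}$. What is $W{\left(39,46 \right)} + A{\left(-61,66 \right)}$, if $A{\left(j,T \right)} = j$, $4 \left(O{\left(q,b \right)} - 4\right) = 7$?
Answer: $- \frac{221}{4} \approx -55.25$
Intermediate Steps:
$O{\left(q,b \right)} = \frac{23}{4}$ ($O{\left(q,b \right)} = 4 + \frac{1}{4} \cdot 7 = 4 + \frac{7}{4} = \frac{23}{4}$)
$W{\left(G,r \right)} = \frac{23}{4}$
$W{\left(39,46 \right)} + A{\left(-61,66 \right)} = \frac{23}{4} - 61 = - \frac{221}{4}$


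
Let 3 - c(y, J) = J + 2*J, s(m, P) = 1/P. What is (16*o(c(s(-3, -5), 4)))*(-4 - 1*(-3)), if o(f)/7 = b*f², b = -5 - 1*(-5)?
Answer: 0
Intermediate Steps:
b = 0 (b = -5 + 5 = 0)
c(y, J) = 3 - 3*J (c(y, J) = 3 - (J + 2*J) = 3 - 3*J)
o(f) = 0 (o(f) = 7*(0*f²) = 7*0 = 0)
(16*o(c(s(-3, -5), 4)))*(-4 - 1*(-3)) = (16*0)*(-4 - 1*(-3)) = 0*(-4 + 3) = 0*(-1) = 0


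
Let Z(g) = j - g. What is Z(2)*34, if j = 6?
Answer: 136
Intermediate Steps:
Z(g) = 6 - g
Z(2)*34 = (6 - 1*2)*34 = (6 - 2)*34 = 4*34 = 136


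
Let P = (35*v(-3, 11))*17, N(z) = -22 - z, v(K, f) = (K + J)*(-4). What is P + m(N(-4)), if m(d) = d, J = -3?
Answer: 14262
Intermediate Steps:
v(K, f) = 12 - 4*K (v(K, f) = (K - 3)*(-4) = (-3 + K)*(-4) = 12 - 4*K)
P = 14280 (P = (35*(12 - 4*(-3)))*17 = (35*(12 + 12))*17 = (35*24)*17 = 840*17 = 14280)
P + m(N(-4)) = 14280 + (-22 - 1*(-4)) = 14280 + (-22 + 4) = 14280 - 18 = 14262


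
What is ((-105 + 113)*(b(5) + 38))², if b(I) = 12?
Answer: 160000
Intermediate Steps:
((-105 + 113)*(b(5) + 38))² = ((-105 + 113)*(12 + 38))² = (8*50)² = 400² = 160000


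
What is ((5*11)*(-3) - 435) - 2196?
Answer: -2796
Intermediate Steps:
((5*11)*(-3) - 435) - 2196 = (55*(-3) - 435) - 2196 = (-165 - 435) - 2196 = -600 - 2196 = -2796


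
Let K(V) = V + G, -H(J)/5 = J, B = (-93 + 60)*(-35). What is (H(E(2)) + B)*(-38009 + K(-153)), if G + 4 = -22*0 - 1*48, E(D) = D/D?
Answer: -43946100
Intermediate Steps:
E(D) = 1
B = 1155 (B = -33*(-35) = 1155)
H(J) = -5*J
G = -52 (G = -4 + (-22*0 - 1*48) = -4 + (0 - 48) = -4 - 48 = -52)
K(V) = -52 + V (K(V) = V - 52 = -52 + V)
(H(E(2)) + B)*(-38009 + K(-153)) = (-5*1 + 1155)*(-38009 + (-52 - 153)) = (-5 + 1155)*(-38009 - 205) = 1150*(-38214) = -43946100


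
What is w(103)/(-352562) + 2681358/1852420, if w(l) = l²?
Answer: 115711576927/81636612505 ≈ 1.4174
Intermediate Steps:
w(103)/(-352562) + 2681358/1852420 = 103²/(-352562) + 2681358/1852420 = 10609*(-1/352562) + 2681358*(1/1852420) = -10609/352562 + 1340679/926210 = 115711576927/81636612505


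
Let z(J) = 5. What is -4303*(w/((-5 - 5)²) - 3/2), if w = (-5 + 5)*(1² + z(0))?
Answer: 12909/2 ≈ 6454.5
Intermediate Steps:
w = 0 (w = (-5 + 5)*(1² + 5) = 0*(1 + 5) = 0*6 = 0)
-4303*(w/((-5 - 5)²) - 3/2) = -4303*(0/((-5 - 5)²) - 3/2) = -4303*(0/((-10)²) - 3*½) = -4303*(0/100 - 3/2) = -4303*(0*(1/100) - 3/2) = -4303*(0 - 3/2) = -4303*(-3/2) = 12909/2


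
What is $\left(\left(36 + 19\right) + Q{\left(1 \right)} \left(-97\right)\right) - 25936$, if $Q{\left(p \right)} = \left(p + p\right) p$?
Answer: $-26075$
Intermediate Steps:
$Q{\left(p \right)} = 2 p^{2}$ ($Q{\left(p \right)} = 2 p p = 2 p^{2}$)
$\left(\left(36 + 19\right) + Q{\left(1 \right)} \left(-97\right)\right) - 25936 = \left(\left(36 + 19\right) + 2 \cdot 1^{2} \left(-97\right)\right) - 25936 = \left(55 + 2 \cdot 1 \left(-97\right)\right) - 25936 = \left(55 + 2 \left(-97\right)\right) - 25936 = \left(55 - 194\right) - 25936 = -139 - 25936 = -26075$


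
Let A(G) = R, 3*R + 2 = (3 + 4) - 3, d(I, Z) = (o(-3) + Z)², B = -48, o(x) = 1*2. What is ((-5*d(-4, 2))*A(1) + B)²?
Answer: 92416/9 ≈ 10268.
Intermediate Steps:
o(x) = 2
d(I, Z) = (2 + Z)²
R = ⅔ (R = -⅔ + ((3 + 4) - 3)/3 = -⅔ + (7 - 3)/3 = -⅔ + (⅓)*4 = -⅔ + 4/3 = ⅔ ≈ 0.66667)
A(G) = ⅔
((-5*d(-4, 2))*A(1) + B)² = (-5*(2 + 2)²*(⅔) - 48)² = (-5*4²*(⅔) - 48)² = (-5*16*(⅔) - 48)² = (-80*⅔ - 48)² = (-160/3 - 48)² = (-304/3)² = 92416/9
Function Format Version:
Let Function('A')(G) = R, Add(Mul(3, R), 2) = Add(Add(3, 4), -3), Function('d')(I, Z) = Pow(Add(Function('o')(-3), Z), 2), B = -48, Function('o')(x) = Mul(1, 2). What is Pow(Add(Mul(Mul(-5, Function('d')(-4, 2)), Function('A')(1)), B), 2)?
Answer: Rational(92416, 9) ≈ 10268.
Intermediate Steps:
Function('o')(x) = 2
Function('d')(I, Z) = Pow(Add(2, Z), 2)
R = Rational(2, 3) (R = Add(Rational(-2, 3), Mul(Rational(1, 3), Add(Add(3, 4), -3))) = Add(Rational(-2, 3), Mul(Rational(1, 3), Add(7, -3))) = Add(Rational(-2, 3), Mul(Rational(1, 3), 4)) = Add(Rational(-2, 3), Rational(4, 3)) = Rational(2, 3) ≈ 0.66667)
Function('A')(G) = Rational(2, 3)
Pow(Add(Mul(Mul(-5, Function('d')(-4, 2)), Function('A')(1)), B), 2) = Pow(Add(Mul(Mul(-5, Pow(Add(2, 2), 2)), Rational(2, 3)), -48), 2) = Pow(Add(Mul(Mul(-5, Pow(4, 2)), Rational(2, 3)), -48), 2) = Pow(Add(Mul(Mul(-5, 16), Rational(2, 3)), -48), 2) = Pow(Add(Mul(-80, Rational(2, 3)), -48), 2) = Pow(Add(Rational(-160, 3), -48), 2) = Pow(Rational(-304, 3), 2) = Rational(92416, 9)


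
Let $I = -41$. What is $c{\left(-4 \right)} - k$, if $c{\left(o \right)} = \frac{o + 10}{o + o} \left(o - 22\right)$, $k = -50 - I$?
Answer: $\frac{57}{2} \approx 28.5$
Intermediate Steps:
$k = -9$ ($k = -50 - -41 = -50 + 41 = -9$)
$c{\left(o \right)} = \frac{\left(-22 + o\right) \left(10 + o\right)}{2 o}$ ($c{\left(o \right)} = \frac{10 + o}{2 o} \left(-22 + o\right) = \frac{\left(-22 + o\right) \left(10 + o\right)}{2 o}$)
$c{\left(-4 \right)} - k = \left(-6 + \frac{1}{2} \left(-4\right) - \frac{110}{-4}\right) - -9 = \left(-6 - 2 - - \frac{55}{2}\right) + 9 = \left(-6 - 2 + \frac{55}{2}\right) + 9 = \frac{39}{2} + 9 = \frac{57}{2}$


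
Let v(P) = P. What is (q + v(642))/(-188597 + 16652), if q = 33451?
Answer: -34093/171945 ≈ -0.19828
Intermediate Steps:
(q + v(642))/(-188597 + 16652) = (33451 + 642)/(-188597 + 16652) = 34093/(-171945) = 34093*(-1/171945) = -34093/171945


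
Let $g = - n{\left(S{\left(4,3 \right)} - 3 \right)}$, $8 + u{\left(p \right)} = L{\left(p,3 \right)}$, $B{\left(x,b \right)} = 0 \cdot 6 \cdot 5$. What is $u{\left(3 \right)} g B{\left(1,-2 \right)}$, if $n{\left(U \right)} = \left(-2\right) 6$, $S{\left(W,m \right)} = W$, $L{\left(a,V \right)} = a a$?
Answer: $0$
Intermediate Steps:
$L{\left(a,V \right)} = a^{2}$
$B{\left(x,b \right)} = 0$ ($B{\left(x,b \right)} = 0 \cdot 5 = 0$)
$u{\left(p \right)} = -8 + p^{2}$
$n{\left(U \right)} = -12$
$g = 12$ ($g = \left(-1\right) \left(-12\right) = 12$)
$u{\left(3 \right)} g B{\left(1,-2 \right)} = \left(-8 + 3^{2}\right) 12 \cdot 0 = \left(-8 + 9\right) 12 \cdot 0 = 1 \cdot 12 \cdot 0 = 12 \cdot 0 = 0$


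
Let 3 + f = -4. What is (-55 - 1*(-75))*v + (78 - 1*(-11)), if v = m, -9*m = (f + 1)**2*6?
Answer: -391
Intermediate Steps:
f = -7 (f = -3 - 4 = -7)
m = -24 (m = -(-7 + 1)**2*6/9 = -(-6)**2*6/9 = -4*6 = -1/9*216 = -24)
v = -24
(-55 - 1*(-75))*v + (78 - 1*(-11)) = (-55 - 1*(-75))*(-24) + (78 - 1*(-11)) = (-55 + 75)*(-24) + (78 + 11) = 20*(-24) + 89 = -480 + 89 = -391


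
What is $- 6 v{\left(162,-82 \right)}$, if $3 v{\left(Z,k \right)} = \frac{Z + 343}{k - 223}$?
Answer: $\frac{202}{61} \approx 3.3115$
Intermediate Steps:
$v{\left(Z,k \right)} = \frac{343 + Z}{3 \left(-223 + k\right)}$ ($v{\left(Z,k \right)} = \frac{\left(Z + 343\right) \frac{1}{k - 223}}{3} = \frac{\left(343 + Z\right) \frac{1}{-223 + k}}{3} = \frac{\frac{1}{-223 + k} \left(343 + Z\right)}{3} = \frac{343 + Z}{3 \left(-223 + k\right)}$)
$- 6 v{\left(162,-82 \right)} = - 6 \frac{343 + 162}{3 \left(-223 - 82\right)} = - 6 \cdot \frac{1}{3} \frac{1}{-305} \cdot 505 = - 6 \cdot \frac{1}{3} \left(- \frac{1}{305}\right) 505 = \left(-6\right) \left(- \frac{101}{183}\right) = \frac{202}{61}$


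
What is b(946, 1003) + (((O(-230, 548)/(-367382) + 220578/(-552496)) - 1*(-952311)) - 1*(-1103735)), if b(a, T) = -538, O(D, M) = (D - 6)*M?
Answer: 104305253355298917/50744271368 ≈ 2.0555e+6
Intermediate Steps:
O(D, M) = M*(-6 + D) (O(D, M) = (-6 + D)*M = M*(-6 + D))
b(946, 1003) + (((O(-230, 548)/(-367382) + 220578/(-552496)) - 1*(-952311)) - 1*(-1103735)) = -538 + ((((548*(-6 - 230))/(-367382) + 220578/(-552496)) - 1*(-952311)) - 1*(-1103735)) = -538 + ((((548*(-236))*(-1/367382) + 220578*(-1/552496)) + 952311) + 1103735) = -538 + (((-129328*(-1/367382) - 110289/276248) + 952311) + 1103735) = -538 + (((64664/183691 - 110289/276248) + 952311) + 1103735) = -538 + ((-2395796027/50744271368 + 952311) + 1103735) = -538 + (48324325414935421/50744271368 + 1103735) = -538 + 104332553773294901/50744271368 = 104305253355298917/50744271368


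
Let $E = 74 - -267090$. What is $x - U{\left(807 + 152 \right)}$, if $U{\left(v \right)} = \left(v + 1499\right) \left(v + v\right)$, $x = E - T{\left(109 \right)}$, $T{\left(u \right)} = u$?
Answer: $-4447389$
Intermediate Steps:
$E = 267164$ ($E = 74 + 267090 = 267164$)
$x = 267055$ ($x = 267164 - 109 = 267055$)
$U{\left(v \right)} = 2 v \left(1499 + v\right)$ ($U{\left(v \right)} = \left(1499 + v\right) 2 v = 2 v \left(1499 + v\right)$)
$x - U{\left(807 + 152 \right)} = 267055 - 2 \left(807 + 152\right) \left(1499 + \left(807 + 152\right)\right) = 267055 - 2 \cdot 959 \left(1499 + 959\right) = 267055 - 2 \cdot 959 \cdot 2458 = 267055 - 4714444 = -4447389$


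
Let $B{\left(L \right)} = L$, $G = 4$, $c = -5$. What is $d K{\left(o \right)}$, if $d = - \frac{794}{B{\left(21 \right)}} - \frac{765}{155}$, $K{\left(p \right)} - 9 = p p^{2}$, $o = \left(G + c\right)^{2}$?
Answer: $- \frac{278270}{651} \approx -427.45$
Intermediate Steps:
$o = 1$ ($o = \left(4 - 5\right)^{2} = \left(-1\right)^{2} = 1$)
$K{\left(p \right)} = 9 + p^{3}$ ($K{\left(p \right)} = 9 + p p^{2} = 9 + p^{3}$)
$d = - \frac{27827}{651}$ ($d = - \frac{794}{21} - \frac{765}{155} = \left(-794\right) \frac{1}{21} - \frac{153}{31} = - \frac{794}{21} - \frac{153}{31} = - \frac{27827}{651} \approx -42.745$)
$d K{\left(o \right)} = - \frac{27827 \left(9 + 1^{3}\right)}{651} = - \frac{27827 \left(9 + 1\right)}{651} = \left(- \frac{27827}{651}\right) 10 = - \frac{278270}{651}$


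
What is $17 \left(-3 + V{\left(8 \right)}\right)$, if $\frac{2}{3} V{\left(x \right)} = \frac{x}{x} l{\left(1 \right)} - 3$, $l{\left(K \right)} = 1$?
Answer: $-102$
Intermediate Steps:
$V{\left(x \right)} = -3$ ($V{\left(x \right)} = \frac{3 \left(\frac{x}{x} 1 - 3\right)}{2} = \frac{3 \left(1 \cdot 1 - 3\right)}{2} = \frac{3 \left(1 - 3\right)}{2} = \frac{3}{2} \left(-2\right) = -3$)
$17 \left(-3 + V{\left(8 \right)}\right) = 17 \left(-3 - 3\right) = 17 \left(-6\right) = -102$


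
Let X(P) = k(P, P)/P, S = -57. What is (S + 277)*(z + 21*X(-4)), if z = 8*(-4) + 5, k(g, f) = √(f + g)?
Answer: -5940 - 2310*I*√2 ≈ -5940.0 - 3266.8*I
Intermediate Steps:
X(P) = √2/√P (X(P) = √(P + P)/P = √(2*P)/P = (√2*√P)/P = √2/√P)
z = -27 (z = -32 + 5 = -27)
(S + 277)*(z + 21*X(-4)) = (-57 + 277)*(-27 + 21*(√2/√(-4))) = 220*(-27 + 21*(√2*(-I/2))) = 220*(-27 + 21*(-I*√2/2)) = 220*(-27 - 21*I*√2/2) = -5940 - 2310*I*√2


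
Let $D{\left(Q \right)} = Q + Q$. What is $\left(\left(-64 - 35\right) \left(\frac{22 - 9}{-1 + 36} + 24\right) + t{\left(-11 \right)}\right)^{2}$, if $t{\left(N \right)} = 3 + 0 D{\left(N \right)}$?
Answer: $\frac{7113572964}{1225} \approx 5.807 \cdot 10^{6}$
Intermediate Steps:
$D{\left(Q \right)} = 2 Q$
$t{\left(N \right)} = 3$ ($t{\left(N \right)} = 3 + 0 \cdot 2 N = 3 + 0 = 3$)
$\left(\left(-64 - 35\right) \left(\frac{22 - 9}{-1 + 36} + 24\right) + t{\left(-11 \right)}\right)^{2} = \left(\left(-64 - 35\right) \left(\frac{22 - 9}{-1 + 36} + 24\right) + 3\right)^{2} = \left(- 99 \left(\frac{13}{35} + 24\right) + 3\right)^{2} = \left(\left(-99\right) \frac{853}{35} + 3\right)^{2} = \left(- \frac{84447}{35} + 3\right)^{2} = \left(- \frac{84342}{35}\right)^{2} = \frac{7113572964}{1225}$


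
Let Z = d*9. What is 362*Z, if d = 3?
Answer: 9774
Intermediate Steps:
Z = 27 (Z = 3*9 = 27)
362*Z = 362*27 = 9774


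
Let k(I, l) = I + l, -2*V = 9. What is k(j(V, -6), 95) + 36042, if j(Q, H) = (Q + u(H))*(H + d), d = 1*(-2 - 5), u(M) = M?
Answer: 72547/2 ≈ 36274.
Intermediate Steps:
V = -9/2 (V = -½*9 = -9/2 ≈ -4.5000)
d = -7 (d = 1*(-7) = -7)
j(Q, H) = (-7 + H)*(H + Q) (j(Q, H) = (Q + H)*(H - 7) = (H + Q)*(-7 + H) = (-7 + H)*(H + Q))
k(j(V, -6), 95) + 36042 = (((-6)² - 7*(-6) - 7*(-9/2) - 6*(-9/2)) + 95) + 36042 = ((36 + 42 + 63/2 + 27) + 95) + 36042 = (273/2 + 95) + 36042 = 463/2 + 36042 = 72547/2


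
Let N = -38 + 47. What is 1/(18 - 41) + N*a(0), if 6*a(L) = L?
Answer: -1/23 ≈ -0.043478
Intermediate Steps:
a(L) = L/6
N = 9
1/(18 - 41) + N*a(0) = 1/(18 - 41) + 9*((⅙)*0) = 1/(-23) + 9*0 = -1/23 + 0 = -1/23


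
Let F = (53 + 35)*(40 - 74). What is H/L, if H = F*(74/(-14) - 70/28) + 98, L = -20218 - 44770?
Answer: -81875/227458 ≈ -0.35996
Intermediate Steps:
L = -64988
F = -2992 (F = 88*(-34) = -2992)
H = 163750/7 (H = -2992*(74/(-14) - 70/28) + 98 = -2992*(74*(-1/14) - 70*1/28) + 98 = -2992*(-37/7 - 5/2) + 98 = -2992*(-109/14) + 98 = 163064/7 + 98 = 163750/7 ≈ 23393.)
H/L = (163750/7)/(-64988) = (163750/7)*(-1/64988) = -81875/227458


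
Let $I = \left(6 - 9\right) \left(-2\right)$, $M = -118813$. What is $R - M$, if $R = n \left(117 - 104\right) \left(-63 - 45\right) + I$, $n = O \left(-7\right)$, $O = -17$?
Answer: $-48257$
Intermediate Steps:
$I = 6$ ($I = \left(-3\right) \left(-2\right) = 6$)
$n = 119$ ($n = \left(-17\right) \left(-7\right) = 119$)
$R = -167070$ ($R = 119 \left(117 - 104\right) \left(-63 - 45\right) + 6 = 119 \cdot 13 \left(-108\right) + 6 = 119 \left(-1404\right) + 6 = -167076 + 6 = -167070$)
$R - M = -167070 - -118813 = -167070 + 118813 = -48257$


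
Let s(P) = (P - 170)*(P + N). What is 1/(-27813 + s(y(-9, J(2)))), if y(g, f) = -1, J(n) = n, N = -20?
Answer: -1/24222 ≈ -4.1285e-5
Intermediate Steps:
s(P) = (-170 + P)*(-20 + P) (s(P) = (P - 170)*(P - 20) = (-170 + P)*(-20 + P))
1/(-27813 + s(y(-9, J(2)))) = 1/(-27813 + (3400 + (-1)² - 190*(-1))) = 1/(-27813 + (3400 + 1 + 190)) = 1/(-27813 + 3591) = 1/(-24222) = -1/24222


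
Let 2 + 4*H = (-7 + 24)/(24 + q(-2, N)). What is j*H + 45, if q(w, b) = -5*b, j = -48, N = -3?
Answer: 829/13 ≈ 63.769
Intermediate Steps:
H = -61/156 (H = -1/2 + ((-7 + 24)/(24 - 5*(-3)))/4 = -1/2 + (17/(24 + 15))/4 = -1/2 + (17/39)/4 = -1/2 + (17*(1/39))/4 = -1/2 + (1/4)*(17/39) = -1/2 + 17/156 = -61/156 ≈ -0.39103)
j*H + 45 = -48*(-61/156) + 45 = 244/13 + 45 = 829/13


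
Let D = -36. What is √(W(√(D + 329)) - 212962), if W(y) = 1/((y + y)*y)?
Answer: I*√73130298366/586 ≈ 461.48*I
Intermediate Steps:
W(y) = 1/(2*y²) (W(y) = 1/(((2*y))*y) = (1/(2*y))/y = 1/(2*y²))
√(W(√(D + 329)) - 212962) = √(1/(2*(√(-36 + 329))²) - 212962) = √(1/(2*(√293)²) - 212962) = √((½)*(1/293) - 212962) = √(1/586 - 212962) = √(-124795731/586) = I*√73130298366/586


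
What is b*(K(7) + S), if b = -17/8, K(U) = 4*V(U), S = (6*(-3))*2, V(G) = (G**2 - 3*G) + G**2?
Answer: -578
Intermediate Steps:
V(G) = -3*G + 2*G**2
S = -36 (S = -18*2 = -36)
K(U) = 4*U*(-3 + 2*U) (K(U) = 4*(U*(-3 + 2*U)) = 4*U*(-3 + 2*U))
b = -17/8 (b = -17*1/8 = -17/8 ≈ -2.1250)
b*(K(7) + S) = -17*(4*7*(-3 + 2*7) - 36)/8 = -17*(4*7*(-3 + 14) - 36)/8 = -17*(4*7*11 - 36)/8 = -17*(308 - 36)/8 = -17/8*272 = -578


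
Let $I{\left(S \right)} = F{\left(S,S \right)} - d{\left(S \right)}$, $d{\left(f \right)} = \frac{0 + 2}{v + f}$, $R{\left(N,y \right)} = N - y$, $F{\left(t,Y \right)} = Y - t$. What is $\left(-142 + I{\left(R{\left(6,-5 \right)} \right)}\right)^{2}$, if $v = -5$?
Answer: $\frac{182329}{9} \approx 20259.0$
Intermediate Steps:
$d{\left(f \right)} = \frac{2}{-5 + f}$ ($d{\left(f \right)} = \frac{0 + 2}{-5 + f} = \frac{2}{-5 + f}$)
$I{\left(S \right)} = - \frac{2}{-5 + S}$ ($I{\left(S \right)} = \left(S - S\right) - \frac{2}{-5 + S} = 0 - \frac{2}{-5 + S} = - \frac{2}{-5 + S}$)
$\left(-142 + I{\left(R{\left(6,-5 \right)} \right)}\right)^{2} = \left(-142 - \frac{2}{-5 + \left(6 - -5\right)}\right)^{2} = \left(-142 - \frac{2}{-5 + \left(6 + 5\right)}\right)^{2} = \left(-142 - \frac{2}{-5 + 11}\right)^{2} = \left(-142 - \frac{2}{6}\right)^{2} = \left(-142 - \frac{1}{3}\right)^{2} = \left(- \frac{427}{3}\right)^{2} = \frac{182329}{9}$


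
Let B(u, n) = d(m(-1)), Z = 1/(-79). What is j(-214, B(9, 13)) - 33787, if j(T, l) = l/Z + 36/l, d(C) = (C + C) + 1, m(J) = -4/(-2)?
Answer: -170874/5 ≈ -34175.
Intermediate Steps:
m(J) = 2 (m(J) = -4*(-1/2) = 2)
Z = -1/79 ≈ -0.012658
d(C) = 1 + 2*C (d(C) = 2*C + 1 = 1 + 2*C)
B(u, n) = 5 (B(u, n) = 1 + 2*2 = 1 + 4 = 5)
j(T, l) = -79*l + 36/l (j(T, l) = l/(-1/79) + 36/l = l*(-79) + 36/l = -79*l + 36/l)
j(-214, B(9, 13)) - 33787 = (-79*5 + 36/5) - 33787 = (-395 + 36*(1/5)) - 33787 = (-395 + 36/5) - 33787 = -1939/5 - 33787 = -170874/5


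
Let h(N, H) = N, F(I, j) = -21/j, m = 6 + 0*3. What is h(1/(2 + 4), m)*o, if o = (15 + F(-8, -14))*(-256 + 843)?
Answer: 6457/4 ≈ 1614.3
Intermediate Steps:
m = 6 (m = 6 + 0 = 6)
o = 19371/2 (o = (15 - 21/(-14))*(-256 + 843) = (15 - 21*(-1/14))*587 = (15 + 3/2)*587 = (33/2)*587 = 19371/2 ≈ 9685.5)
h(1/(2 + 4), m)*o = (19371/2)/(2 + 4) = (19371/2)/6 = (⅙)*(19371/2) = 6457/4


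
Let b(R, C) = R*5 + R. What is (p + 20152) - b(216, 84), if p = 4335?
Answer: 23191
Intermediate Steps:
b(R, C) = 6*R (b(R, C) = 5*R + R = 6*R)
(p + 20152) - b(216, 84) = (4335 + 20152) - 6*216 = 24487 - 1*1296 = 24487 - 1296 = 23191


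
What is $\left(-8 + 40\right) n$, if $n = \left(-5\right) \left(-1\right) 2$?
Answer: $320$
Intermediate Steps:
$n = 10$ ($n = 5 \cdot 2 = 10$)
$\left(-8 + 40\right) n = \left(-8 + 40\right) 10 = 32 \cdot 10 = 320$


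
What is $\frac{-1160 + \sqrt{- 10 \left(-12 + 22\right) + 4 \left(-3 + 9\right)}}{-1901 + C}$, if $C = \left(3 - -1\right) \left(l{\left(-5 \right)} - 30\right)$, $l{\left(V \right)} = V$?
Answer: $\frac{1160}{2041} - \frac{2 i \sqrt{19}}{2041} \approx 0.56835 - 0.0042713 i$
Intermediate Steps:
$C = -140$ ($C = \left(3 - -1\right) \left(-5 - 30\right) = \left(3 + 1\right) \left(-35\right) = 4 \left(-35\right) = -140$)
$\frac{-1160 + \sqrt{- 10 \left(-12 + 22\right) + 4 \left(-3 + 9\right)}}{-1901 + C} = \frac{-1160 + \sqrt{- 10 \left(-12 + 22\right) + 4 \left(-3 + 9\right)}}{-1901 - 140} = \frac{-1160 + \sqrt{\left(-10\right) 10 + 4 \cdot 6}}{-2041} = \left(-1160 + \sqrt{-100 + 24}\right) \left(- \frac{1}{2041}\right) = \left(-1160 + \sqrt{-76}\right) \left(- \frac{1}{2041}\right) = \left(-1160 + 2 i \sqrt{19}\right) \left(- \frac{1}{2041}\right) = \frac{1160}{2041} - \frac{2 i \sqrt{19}}{2041}$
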